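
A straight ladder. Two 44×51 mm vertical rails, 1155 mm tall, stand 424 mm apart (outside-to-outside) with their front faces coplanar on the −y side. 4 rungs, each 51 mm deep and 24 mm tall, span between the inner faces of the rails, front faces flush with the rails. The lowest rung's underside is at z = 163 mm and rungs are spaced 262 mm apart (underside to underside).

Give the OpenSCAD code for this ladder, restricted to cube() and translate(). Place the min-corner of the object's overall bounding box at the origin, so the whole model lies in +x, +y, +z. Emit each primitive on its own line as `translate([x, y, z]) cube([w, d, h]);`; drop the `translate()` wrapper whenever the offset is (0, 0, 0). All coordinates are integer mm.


cube([44, 51, 1155]);
translate([380, 0, 0]) cube([44, 51, 1155]);
translate([44, 0, 163]) cube([336, 51, 24]);
translate([44, 0, 425]) cube([336, 51, 24]);
translate([44, 0, 687]) cube([336, 51, 24]);
translate([44, 0, 949]) cube([336, 51, 24]);


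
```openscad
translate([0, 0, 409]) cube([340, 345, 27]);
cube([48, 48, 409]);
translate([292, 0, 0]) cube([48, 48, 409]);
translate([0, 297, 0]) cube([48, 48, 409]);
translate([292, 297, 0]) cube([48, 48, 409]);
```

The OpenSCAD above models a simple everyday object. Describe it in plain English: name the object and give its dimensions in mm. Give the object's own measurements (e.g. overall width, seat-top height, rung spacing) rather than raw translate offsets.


A simple wooden stool: a rectangular seat 340 mm (x) by 345 mm (y), 27 mm thick, top face at z = 436 mm, on four square legs, each 48×48 mm in cross-section. The legs rest on z = 0, each flush with a corner of the seat.


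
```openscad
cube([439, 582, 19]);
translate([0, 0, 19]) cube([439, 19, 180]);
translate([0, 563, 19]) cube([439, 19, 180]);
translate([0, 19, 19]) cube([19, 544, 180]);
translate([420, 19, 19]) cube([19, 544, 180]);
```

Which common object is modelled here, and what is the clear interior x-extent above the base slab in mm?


An open box. The internal width is 401 mm.

A 439×582 base slab with four walls standing on it — an open box. The base is 439 mm wide and the walls are 19 mm thick, so the internal width is 439 − 2 × 19 = 401 mm.


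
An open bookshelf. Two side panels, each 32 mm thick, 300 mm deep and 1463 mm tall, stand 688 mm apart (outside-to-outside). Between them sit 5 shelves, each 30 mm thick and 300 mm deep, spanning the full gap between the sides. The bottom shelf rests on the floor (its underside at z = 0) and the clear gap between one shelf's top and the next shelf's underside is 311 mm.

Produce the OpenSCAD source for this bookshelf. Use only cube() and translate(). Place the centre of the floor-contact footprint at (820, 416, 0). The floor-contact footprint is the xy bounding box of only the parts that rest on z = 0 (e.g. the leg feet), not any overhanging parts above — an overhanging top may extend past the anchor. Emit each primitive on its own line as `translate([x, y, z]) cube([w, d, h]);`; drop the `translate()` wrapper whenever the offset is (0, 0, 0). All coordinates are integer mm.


translate([476, 266, 0]) cube([32, 300, 1463]);
translate([1132, 266, 0]) cube([32, 300, 1463]);
translate([508, 266, 0]) cube([624, 300, 30]);
translate([508, 266, 341]) cube([624, 300, 30]);
translate([508, 266, 682]) cube([624, 300, 30]);
translate([508, 266, 1023]) cube([624, 300, 30]);
translate([508, 266, 1364]) cube([624, 300, 30]);


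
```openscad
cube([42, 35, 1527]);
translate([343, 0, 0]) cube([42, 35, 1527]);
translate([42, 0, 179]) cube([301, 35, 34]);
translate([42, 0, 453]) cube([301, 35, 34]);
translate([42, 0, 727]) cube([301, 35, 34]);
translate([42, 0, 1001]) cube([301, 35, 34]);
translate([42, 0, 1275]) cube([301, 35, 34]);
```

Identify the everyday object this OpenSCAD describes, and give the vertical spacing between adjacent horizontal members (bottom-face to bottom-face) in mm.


A ladder. The rung spacing is 274 mm.

Two tall 42×35 posts with 5 short bars between them — a ladder. Adjacent rungs sit at z = 179 and z = 453, so the spacing is 453 − 179 = 274 mm.


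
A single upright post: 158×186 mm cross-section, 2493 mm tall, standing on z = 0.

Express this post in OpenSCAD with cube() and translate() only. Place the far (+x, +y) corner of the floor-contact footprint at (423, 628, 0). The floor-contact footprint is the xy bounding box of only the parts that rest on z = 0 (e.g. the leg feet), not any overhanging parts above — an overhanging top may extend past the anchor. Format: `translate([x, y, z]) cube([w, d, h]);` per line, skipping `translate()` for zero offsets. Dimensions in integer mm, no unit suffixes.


translate([265, 442, 0]) cube([158, 186, 2493]);


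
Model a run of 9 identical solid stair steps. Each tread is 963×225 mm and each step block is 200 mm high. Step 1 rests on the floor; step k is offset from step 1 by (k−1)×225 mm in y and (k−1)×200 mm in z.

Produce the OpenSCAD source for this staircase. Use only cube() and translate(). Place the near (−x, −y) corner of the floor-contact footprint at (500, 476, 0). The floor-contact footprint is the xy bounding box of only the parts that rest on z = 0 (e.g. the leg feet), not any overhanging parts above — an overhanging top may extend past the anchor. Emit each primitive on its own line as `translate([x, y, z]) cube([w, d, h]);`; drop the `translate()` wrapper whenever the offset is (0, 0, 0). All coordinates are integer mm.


translate([500, 476, 0]) cube([963, 225, 200]);
translate([500, 701, 200]) cube([963, 225, 200]);
translate([500, 926, 400]) cube([963, 225, 200]);
translate([500, 1151, 600]) cube([963, 225, 200]);
translate([500, 1376, 800]) cube([963, 225, 200]);
translate([500, 1601, 1000]) cube([963, 225, 200]);
translate([500, 1826, 1200]) cube([963, 225, 200]);
translate([500, 2051, 1400]) cube([963, 225, 200]);
translate([500, 2276, 1600]) cube([963, 225, 200]);


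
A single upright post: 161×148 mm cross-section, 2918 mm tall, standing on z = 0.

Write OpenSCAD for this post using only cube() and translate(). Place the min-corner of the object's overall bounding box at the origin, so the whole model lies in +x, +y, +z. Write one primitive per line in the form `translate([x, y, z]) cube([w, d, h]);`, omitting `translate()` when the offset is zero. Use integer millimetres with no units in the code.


cube([161, 148, 2918]);


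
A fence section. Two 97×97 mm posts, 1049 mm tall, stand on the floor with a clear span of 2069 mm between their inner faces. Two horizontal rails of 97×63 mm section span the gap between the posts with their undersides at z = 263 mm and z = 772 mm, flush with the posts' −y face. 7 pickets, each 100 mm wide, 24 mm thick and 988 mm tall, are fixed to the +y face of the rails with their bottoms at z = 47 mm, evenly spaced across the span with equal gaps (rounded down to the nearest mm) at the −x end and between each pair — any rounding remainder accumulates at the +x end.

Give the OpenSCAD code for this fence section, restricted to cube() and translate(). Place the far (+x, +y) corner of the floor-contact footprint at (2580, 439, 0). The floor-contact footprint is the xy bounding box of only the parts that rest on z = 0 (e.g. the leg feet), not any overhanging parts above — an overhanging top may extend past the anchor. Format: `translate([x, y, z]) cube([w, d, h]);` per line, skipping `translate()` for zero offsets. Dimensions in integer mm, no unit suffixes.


translate([317, 342, 0]) cube([97, 97, 1049]);
translate([2483, 342, 0]) cube([97, 97, 1049]);
translate([414, 342, 263]) cube([2069, 97, 63]);
translate([414, 342, 772]) cube([2069, 97, 63]);
translate([585, 439, 47]) cube([100, 24, 988]);
translate([856, 439, 47]) cube([100, 24, 988]);
translate([1127, 439, 47]) cube([100, 24, 988]);
translate([1398, 439, 47]) cube([100, 24, 988]);
translate([1669, 439, 47]) cube([100, 24, 988]);
translate([1940, 439, 47]) cube([100, 24, 988]);
translate([2211, 439, 47]) cube([100, 24, 988]);


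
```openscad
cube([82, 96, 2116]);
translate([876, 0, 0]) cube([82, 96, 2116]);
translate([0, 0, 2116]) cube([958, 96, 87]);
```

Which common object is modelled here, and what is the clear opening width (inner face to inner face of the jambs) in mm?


A door frame. The clear opening width is 794 mm.

Two 2116 mm tall posts with a header on top — a door frame. The left jamb is 82 mm wide at x = 0; the right jamb starts at x = 876. The clear opening is 876 − 82 = 794 mm.


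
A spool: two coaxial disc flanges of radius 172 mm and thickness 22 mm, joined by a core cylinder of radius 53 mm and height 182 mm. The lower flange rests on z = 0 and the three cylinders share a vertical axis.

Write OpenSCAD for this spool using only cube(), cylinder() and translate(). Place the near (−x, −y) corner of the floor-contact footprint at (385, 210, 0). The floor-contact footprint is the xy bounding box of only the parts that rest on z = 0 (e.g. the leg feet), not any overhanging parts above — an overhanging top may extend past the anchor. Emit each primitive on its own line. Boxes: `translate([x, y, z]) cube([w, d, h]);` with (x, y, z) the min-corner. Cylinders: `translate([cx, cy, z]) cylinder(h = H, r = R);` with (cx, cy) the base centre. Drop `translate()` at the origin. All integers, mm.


translate([557, 382, 0]) cylinder(h = 22, r = 172);
translate([557, 382, 22]) cylinder(h = 182, r = 53);
translate([557, 382, 204]) cylinder(h = 22, r = 172);


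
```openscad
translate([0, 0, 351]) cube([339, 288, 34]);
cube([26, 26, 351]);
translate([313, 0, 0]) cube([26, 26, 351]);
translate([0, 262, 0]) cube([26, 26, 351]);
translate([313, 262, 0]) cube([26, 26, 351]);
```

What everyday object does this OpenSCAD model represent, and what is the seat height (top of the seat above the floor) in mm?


A stool. The seat height is 385 mm.

A 339×288×34 slab at z = 351 on four corner posts — a stool. The seat top is 351 + 34 = 385 mm.


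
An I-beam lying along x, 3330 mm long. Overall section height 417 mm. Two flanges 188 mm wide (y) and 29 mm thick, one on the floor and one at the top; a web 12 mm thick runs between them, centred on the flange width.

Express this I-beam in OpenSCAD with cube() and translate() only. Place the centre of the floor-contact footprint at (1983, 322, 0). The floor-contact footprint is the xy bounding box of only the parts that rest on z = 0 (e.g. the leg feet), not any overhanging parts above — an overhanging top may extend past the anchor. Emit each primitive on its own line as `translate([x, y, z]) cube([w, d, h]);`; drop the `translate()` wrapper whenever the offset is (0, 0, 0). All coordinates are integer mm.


translate([318, 228, 0]) cube([3330, 188, 29]);
translate([318, 316, 29]) cube([3330, 12, 359]);
translate([318, 228, 388]) cube([3330, 188, 29]);


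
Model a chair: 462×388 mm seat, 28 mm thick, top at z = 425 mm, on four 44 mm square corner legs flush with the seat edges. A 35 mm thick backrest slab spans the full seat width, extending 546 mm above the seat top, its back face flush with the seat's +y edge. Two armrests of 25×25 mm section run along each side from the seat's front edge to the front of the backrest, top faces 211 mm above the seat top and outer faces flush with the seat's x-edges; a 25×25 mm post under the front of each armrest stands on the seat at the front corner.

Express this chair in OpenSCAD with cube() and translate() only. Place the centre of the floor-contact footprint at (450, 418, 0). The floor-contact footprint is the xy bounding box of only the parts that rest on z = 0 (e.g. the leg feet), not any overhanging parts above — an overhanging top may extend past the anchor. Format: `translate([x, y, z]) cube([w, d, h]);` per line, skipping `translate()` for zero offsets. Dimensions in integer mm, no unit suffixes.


// leg_h = 425 - 28 = 397
// arm post h = 211 - 25 = 186
translate([219, 224, 397]) cube([462, 388, 28]);
translate([219, 224, 0]) cube([44, 44, 397]);
translate([637, 224, 0]) cube([44, 44, 397]);
translate([219, 568, 0]) cube([44, 44, 397]);
translate([637, 568, 0]) cube([44, 44, 397]);
translate([219, 577, 425]) cube([462, 35, 546]);
translate([219, 224, 611]) cube([25, 353, 25]);
translate([656, 224, 611]) cube([25, 353, 25]);
translate([219, 224, 425]) cube([25, 25, 186]);
translate([656, 224, 425]) cube([25, 25, 186]);


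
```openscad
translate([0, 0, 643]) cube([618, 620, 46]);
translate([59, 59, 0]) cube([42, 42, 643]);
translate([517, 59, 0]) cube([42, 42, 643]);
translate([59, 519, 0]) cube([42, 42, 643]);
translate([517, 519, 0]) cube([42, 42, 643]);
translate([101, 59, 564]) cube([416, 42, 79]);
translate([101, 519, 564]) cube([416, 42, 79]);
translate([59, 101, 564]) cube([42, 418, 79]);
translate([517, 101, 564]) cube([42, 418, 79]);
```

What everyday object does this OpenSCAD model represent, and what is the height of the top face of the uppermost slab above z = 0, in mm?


A table. The table height is 689 mm.

A 618×620×46 slab sits at z = 643 on four 42 mm square posts — a table. The top surface is at 643 + 46 = 689 mm.


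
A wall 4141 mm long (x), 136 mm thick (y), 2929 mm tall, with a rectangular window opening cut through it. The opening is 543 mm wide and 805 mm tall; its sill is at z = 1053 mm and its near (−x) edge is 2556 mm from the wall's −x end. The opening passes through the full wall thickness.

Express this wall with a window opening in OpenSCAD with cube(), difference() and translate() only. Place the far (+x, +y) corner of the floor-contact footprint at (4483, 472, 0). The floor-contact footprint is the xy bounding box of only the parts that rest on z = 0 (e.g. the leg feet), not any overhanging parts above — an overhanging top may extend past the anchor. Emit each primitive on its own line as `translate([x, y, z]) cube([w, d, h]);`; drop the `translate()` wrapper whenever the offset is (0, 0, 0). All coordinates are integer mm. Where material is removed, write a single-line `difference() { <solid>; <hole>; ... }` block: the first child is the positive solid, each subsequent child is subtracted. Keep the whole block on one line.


difference() { translate([342, 336, 0]) cube([4141, 136, 2929]); translate([2898, 336, 1053]) cube([543, 136, 805]); }


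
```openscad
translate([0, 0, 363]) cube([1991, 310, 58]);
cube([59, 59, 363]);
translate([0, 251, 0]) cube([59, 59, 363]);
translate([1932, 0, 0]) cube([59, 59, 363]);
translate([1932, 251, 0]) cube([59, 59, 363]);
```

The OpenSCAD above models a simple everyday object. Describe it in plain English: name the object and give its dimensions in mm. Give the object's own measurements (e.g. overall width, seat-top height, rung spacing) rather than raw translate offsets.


A long wooden bench with a 1991 mm (x) × 310 mm (y) seat, 58 mm thick, its top surface 421 mm above the floor. Four 59 mm square legs at the seat corners, flush with the edges, run from z = 0 to the seat underside.


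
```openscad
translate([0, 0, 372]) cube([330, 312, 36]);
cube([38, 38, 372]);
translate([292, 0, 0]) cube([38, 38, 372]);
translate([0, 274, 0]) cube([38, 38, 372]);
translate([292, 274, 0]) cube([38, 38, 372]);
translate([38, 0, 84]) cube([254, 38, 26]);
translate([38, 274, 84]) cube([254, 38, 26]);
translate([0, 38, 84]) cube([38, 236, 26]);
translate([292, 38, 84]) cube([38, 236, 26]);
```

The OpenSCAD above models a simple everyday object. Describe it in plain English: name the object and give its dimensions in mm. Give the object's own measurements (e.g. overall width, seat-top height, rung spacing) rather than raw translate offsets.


A simple wooden stool: a rectangular seat 330 mm (x) by 312 mm (y), 36 mm thick, top face at z = 408 mm, on four square legs, each 38×38 mm in cross-section. The legs rest on z = 0, each flush with a corner of the seat. Four stretchers, 38 mm wide and 26 mm tall, connect adjacent legs with their undersides at z = 84 mm, each running between the inner faces of the legs it joins and aligned with the legs' outer faces on the other axis.


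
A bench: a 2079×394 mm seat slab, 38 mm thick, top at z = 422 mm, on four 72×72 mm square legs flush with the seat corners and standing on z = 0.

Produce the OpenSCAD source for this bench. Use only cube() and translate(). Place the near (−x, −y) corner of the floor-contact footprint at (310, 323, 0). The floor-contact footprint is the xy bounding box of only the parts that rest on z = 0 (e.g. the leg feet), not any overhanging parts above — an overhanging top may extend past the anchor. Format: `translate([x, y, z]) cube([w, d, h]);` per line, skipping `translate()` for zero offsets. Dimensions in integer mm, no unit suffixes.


// leg_h = 422 − 38 = 384
translate([310, 323, 384]) cube([2079, 394, 38]);
translate([310, 323, 0]) cube([72, 72, 384]);
translate([310, 645, 0]) cube([72, 72, 384]);
translate([2317, 323, 0]) cube([72, 72, 384]);
translate([2317, 645, 0]) cube([72, 72, 384]);


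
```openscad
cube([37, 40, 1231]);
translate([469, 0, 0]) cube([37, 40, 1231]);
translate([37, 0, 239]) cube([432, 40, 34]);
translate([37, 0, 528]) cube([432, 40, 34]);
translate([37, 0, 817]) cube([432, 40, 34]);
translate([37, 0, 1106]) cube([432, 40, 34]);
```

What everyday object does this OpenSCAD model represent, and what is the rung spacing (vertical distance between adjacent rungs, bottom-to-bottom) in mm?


A ladder. The rung spacing is 289 mm.

Two tall 37×40 posts with 4 short bars between them — a ladder. Adjacent rungs sit at z = 239 and z = 528, so the spacing is 528 − 239 = 289 mm.


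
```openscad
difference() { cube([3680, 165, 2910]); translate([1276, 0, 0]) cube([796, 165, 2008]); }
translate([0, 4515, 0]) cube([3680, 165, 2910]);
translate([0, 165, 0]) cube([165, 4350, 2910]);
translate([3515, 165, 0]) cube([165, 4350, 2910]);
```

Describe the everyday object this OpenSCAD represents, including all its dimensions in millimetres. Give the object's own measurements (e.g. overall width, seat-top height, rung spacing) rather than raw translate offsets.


A single room: four walls, each 2910 mm tall and 165 mm thick, enclosing an outside footprint 3680×4680 mm (x × y), no floor or roof. The front and back walls (−y and +y sides) run the full x-width; the side walls fit between their inner faces. A door opening 796 mm wide and 2008 mm tall is cut through the front wall from the floor up, its −x edge 1276 mm from the wall's −x end.


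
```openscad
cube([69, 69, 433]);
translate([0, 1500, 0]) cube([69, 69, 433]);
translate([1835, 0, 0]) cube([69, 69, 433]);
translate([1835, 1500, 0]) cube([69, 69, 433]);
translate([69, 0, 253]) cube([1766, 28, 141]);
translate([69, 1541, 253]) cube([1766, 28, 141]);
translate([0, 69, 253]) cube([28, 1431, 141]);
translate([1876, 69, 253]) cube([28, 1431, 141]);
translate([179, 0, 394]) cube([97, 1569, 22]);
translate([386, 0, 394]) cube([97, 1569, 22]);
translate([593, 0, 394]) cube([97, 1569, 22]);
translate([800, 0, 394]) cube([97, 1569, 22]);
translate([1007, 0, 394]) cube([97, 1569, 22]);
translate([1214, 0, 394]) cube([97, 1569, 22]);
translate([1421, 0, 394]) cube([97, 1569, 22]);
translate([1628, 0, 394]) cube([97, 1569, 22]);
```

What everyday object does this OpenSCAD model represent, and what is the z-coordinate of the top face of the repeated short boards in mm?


A bed frame. The slat-top height is 416 mm.

Four posts, four rails, and a row of slats — a bed frame. Slats sit on the rails at z = 253 + 141 = 394; with slat thickness 22, the top is 416 mm.


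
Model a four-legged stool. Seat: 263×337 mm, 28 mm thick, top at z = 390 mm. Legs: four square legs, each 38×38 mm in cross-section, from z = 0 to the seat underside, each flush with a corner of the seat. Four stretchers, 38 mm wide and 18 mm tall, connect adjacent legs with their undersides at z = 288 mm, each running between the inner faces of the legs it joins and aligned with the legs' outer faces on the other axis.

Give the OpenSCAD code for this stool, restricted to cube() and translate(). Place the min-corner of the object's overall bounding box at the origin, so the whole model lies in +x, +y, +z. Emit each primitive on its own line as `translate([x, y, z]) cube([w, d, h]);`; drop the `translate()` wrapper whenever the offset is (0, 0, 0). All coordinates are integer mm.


// leg_h = 390 - 28 = 362
// stretcher span = 263 - 2*38 = 187
translate([0, 0, 362]) cube([263, 337, 28]);
cube([38, 38, 362]);
translate([225, 0, 0]) cube([38, 38, 362]);
translate([0, 299, 0]) cube([38, 38, 362]);
translate([225, 299, 0]) cube([38, 38, 362]);
translate([38, 0, 288]) cube([187, 38, 18]);
translate([38, 299, 288]) cube([187, 38, 18]);
translate([0, 38, 288]) cube([38, 261, 18]);
translate([225, 38, 288]) cube([38, 261, 18]);


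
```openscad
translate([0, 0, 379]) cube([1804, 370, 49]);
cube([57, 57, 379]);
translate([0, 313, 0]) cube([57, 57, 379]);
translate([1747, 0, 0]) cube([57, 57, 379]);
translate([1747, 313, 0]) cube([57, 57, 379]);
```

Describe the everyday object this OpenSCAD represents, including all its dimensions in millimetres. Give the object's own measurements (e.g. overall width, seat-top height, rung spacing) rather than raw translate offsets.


A bench: a 1804×370 mm seat slab, 49 mm thick, top at z = 428 mm, on four 57×57 mm square legs flush with the seat corners and standing on z = 0.


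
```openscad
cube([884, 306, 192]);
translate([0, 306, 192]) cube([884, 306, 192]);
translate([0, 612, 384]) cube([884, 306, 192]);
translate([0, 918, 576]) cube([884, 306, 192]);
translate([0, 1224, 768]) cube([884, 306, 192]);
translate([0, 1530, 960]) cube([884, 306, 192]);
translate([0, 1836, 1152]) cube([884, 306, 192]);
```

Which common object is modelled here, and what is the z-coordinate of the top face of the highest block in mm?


A staircase. The total rise is 1344 mm.

7 identical blocks, each offset up and back from the previous — a staircase. Each step is 192 mm tall and there are 7 of them, so the total rise is 7 × 192 = 1344 mm.


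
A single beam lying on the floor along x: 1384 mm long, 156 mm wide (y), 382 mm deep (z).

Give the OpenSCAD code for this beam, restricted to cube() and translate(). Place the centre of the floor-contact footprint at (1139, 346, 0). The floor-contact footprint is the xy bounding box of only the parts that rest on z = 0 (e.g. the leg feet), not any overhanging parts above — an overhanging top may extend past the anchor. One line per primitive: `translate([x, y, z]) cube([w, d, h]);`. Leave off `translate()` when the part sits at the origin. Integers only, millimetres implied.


translate([447, 268, 0]) cube([1384, 156, 382]);


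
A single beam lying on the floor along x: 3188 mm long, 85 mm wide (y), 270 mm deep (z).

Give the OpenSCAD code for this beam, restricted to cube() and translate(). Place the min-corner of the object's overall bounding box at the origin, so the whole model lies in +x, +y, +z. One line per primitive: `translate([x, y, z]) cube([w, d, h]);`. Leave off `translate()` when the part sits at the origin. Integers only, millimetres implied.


cube([3188, 85, 270]);


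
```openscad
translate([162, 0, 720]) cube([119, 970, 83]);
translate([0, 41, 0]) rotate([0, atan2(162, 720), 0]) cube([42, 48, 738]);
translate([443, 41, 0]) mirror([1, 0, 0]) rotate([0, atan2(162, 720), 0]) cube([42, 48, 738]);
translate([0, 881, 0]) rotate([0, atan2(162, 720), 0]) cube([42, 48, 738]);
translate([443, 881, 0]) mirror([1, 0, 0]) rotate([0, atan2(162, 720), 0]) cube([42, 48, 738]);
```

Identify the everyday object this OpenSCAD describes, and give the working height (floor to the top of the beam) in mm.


A sawhorse. The overall height is 803 mm.

A beam across two mirrored pairs of raked legs — a sawhorse. The beam's underside is at z = 720 (matching the legs' vertical rise in atan2(162, 720)) and the beam is 83 mm tall, so its top is at 720 + 83 = 803 mm. The raked legs top out at the beam's underside, so that is the highest point.


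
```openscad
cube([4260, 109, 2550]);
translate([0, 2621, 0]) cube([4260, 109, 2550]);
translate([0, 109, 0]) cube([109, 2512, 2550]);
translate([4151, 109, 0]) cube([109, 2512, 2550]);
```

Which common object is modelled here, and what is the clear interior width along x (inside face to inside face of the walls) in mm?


A house (or room) frame. The interior width is 4042 mm.

Four 2550 mm walls enclosing a rectangle with no floor or roof — a room or house frame. Outside width is 4260 mm and wall thickness is 109 mm, so the interior width is 4260 − 2 × 109 = 4042 mm.


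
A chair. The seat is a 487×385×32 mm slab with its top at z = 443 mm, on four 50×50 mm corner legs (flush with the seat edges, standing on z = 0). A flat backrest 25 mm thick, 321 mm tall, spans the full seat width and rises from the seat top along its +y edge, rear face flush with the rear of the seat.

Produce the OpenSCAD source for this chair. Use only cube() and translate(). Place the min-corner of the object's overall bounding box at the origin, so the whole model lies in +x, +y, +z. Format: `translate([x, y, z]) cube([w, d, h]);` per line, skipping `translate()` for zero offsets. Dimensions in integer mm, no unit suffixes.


// leg_h = 443 - 32 = 411
translate([0, 0, 411]) cube([487, 385, 32]);
cube([50, 50, 411]);
translate([437, 0, 0]) cube([50, 50, 411]);
translate([0, 335, 0]) cube([50, 50, 411]);
translate([437, 335, 0]) cube([50, 50, 411]);
translate([0, 360, 443]) cube([487, 25, 321]);


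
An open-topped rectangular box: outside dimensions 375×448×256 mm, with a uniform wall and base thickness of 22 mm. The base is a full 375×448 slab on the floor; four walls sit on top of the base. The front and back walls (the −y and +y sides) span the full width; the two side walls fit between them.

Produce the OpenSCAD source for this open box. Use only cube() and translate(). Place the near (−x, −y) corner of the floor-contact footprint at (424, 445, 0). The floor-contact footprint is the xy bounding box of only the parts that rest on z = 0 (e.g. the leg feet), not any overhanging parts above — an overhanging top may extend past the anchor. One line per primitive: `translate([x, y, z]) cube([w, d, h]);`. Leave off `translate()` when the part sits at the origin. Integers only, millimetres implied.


translate([424, 445, 0]) cube([375, 448, 22]);
translate([424, 445, 22]) cube([375, 22, 234]);
translate([424, 871, 22]) cube([375, 22, 234]);
translate([424, 467, 22]) cube([22, 404, 234]);
translate([777, 467, 22]) cube([22, 404, 234]);


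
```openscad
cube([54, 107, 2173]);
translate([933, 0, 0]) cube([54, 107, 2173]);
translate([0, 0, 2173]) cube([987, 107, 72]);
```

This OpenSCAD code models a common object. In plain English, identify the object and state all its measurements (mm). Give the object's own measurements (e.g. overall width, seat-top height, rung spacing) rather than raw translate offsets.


A door frame. The clear opening is 879 mm wide and 2173 mm high. Two 54 mm wide jambs, 107 mm deep, stand either side of the opening from the floor to the top of the opening. A 72 mm thick head sits across the top of both jambs, spanning the full outside width of the frame.


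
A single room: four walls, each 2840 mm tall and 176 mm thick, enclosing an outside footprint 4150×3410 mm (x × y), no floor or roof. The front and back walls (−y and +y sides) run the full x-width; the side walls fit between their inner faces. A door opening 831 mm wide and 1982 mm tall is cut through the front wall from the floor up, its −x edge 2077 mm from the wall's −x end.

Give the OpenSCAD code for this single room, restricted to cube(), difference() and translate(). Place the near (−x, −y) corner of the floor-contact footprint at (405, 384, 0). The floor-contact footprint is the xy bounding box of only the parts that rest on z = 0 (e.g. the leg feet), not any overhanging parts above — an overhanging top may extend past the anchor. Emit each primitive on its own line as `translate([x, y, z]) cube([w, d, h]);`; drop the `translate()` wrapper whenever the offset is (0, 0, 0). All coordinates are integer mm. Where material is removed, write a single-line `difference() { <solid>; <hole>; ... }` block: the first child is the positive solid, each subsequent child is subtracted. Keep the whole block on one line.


difference() { translate([405, 384, 0]) cube([4150, 176, 2840]); translate([2482, 384, 0]) cube([831, 176, 1982]); }
translate([405, 3618, 0]) cube([4150, 176, 2840]);
translate([405, 560, 0]) cube([176, 3058, 2840]);
translate([4379, 560, 0]) cube([176, 3058, 2840]);


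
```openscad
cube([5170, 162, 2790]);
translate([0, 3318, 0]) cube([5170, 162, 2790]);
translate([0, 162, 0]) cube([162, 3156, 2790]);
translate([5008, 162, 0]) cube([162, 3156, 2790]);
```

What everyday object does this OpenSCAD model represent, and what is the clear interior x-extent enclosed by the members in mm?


A house (or room) frame. The interior width is 4846 mm.

Four 2790 mm walls enclosing a rectangle with no floor or roof — a room or house frame. Outside width is 5170 mm and wall thickness is 162 mm, so the interior width is 5170 − 2 × 162 = 4846 mm.


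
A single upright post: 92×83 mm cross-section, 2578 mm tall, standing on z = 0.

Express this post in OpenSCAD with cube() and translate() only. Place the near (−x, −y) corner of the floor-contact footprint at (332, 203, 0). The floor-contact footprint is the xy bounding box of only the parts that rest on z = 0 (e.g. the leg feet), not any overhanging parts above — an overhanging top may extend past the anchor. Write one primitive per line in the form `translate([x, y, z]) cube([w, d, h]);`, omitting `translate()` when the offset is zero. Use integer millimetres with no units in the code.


translate([332, 203, 0]) cube([92, 83, 2578]);


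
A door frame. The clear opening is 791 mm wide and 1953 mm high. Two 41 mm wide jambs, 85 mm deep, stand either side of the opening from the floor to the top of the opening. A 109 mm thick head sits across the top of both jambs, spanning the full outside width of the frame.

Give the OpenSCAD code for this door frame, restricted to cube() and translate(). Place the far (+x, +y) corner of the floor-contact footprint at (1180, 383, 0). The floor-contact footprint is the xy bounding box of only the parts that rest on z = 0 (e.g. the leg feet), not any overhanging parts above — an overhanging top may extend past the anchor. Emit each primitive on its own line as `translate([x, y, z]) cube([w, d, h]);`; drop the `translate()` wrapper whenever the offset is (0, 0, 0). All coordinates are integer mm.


translate([307, 298, 0]) cube([41, 85, 1953]);
translate([1139, 298, 0]) cube([41, 85, 1953]);
translate([307, 298, 1953]) cube([873, 85, 109]);


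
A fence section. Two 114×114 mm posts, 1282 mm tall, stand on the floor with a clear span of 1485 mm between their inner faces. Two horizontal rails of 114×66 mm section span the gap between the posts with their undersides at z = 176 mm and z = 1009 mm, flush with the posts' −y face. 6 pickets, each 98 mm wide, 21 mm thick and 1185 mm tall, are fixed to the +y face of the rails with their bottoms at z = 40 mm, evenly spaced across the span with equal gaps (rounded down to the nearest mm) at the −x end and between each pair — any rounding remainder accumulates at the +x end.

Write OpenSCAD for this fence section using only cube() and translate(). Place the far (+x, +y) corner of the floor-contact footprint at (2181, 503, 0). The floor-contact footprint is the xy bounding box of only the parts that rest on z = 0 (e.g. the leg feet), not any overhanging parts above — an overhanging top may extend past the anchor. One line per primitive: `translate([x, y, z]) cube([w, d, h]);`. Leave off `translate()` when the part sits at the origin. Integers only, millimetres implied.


translate([468, 389, 0]) cube([114, 114, 1282]);
translate([2067, 389, 0]) cube([114, 114, 1282]);
translate([582, 389, 176]) cube([1485, 114, 66]);
translate([582, 389, 1009]) cube([1485, 114, 66]);
translate([710, 503, 40]) cube([98, 21, 1185]);
translate([936, 503, 40]) cube([98, 21, 1185]);
translate([1162, 503, 40]) cube([98, 21, 1185]);
translate([1388, 503, 40]) cube([98, 21, 1185]);
translate([1614, 503, 40]) cube([98, 21, 1185]);
translate([1840, 503, 40]) cube([98, 21, 1185]);


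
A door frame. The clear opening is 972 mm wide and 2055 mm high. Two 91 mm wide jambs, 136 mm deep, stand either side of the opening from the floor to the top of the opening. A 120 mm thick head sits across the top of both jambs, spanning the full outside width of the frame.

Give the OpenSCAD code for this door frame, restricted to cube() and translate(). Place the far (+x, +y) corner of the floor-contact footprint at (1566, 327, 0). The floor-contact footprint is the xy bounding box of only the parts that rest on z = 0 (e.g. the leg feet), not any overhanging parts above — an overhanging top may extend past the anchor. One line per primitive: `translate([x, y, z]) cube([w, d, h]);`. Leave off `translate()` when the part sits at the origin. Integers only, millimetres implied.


translate([412, 191, 0]) cube([91, 136, 2055]);
translate([1475, 191, 0]) cube([91, 136, 2055]);
translate([412, 191, 2055]) cube([1154, 136, 120]);


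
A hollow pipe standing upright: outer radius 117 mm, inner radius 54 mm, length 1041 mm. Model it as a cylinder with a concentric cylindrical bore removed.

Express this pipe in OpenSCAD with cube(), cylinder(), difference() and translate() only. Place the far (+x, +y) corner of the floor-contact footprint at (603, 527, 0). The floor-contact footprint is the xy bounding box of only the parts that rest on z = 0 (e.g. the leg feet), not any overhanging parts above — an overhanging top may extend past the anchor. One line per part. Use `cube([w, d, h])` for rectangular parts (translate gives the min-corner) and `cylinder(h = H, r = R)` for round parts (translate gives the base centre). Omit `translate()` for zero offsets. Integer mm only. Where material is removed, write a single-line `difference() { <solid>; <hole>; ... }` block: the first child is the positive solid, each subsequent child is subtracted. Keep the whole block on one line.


difference() { translate([486, 410, 0]) cylinder(h = 1041, r = 117); translate([486, 410, 0]) cylinder(h = 1041, r = 54); }


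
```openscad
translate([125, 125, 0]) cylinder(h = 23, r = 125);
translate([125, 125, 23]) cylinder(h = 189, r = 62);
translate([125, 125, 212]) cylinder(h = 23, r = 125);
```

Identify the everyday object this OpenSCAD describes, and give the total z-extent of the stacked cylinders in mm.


A spool. The overall height is 235 mm.

Three coaxial cylinders, large–small–large — a spool. Two 23 mm flanges and a 189 mm core give 23 + 189 + 23 = 235 mm.


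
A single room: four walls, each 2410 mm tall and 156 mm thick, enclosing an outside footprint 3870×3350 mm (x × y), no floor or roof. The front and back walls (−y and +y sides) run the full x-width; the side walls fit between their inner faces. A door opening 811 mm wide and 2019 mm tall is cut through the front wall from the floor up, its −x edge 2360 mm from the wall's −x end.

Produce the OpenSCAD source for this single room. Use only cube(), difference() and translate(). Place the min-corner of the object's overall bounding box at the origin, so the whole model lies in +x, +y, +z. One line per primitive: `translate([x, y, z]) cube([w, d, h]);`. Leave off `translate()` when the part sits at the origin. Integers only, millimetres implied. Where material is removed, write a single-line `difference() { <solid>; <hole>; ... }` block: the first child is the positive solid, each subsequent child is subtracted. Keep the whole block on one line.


difference() { cube([3870, 156, 2410]); translate([2360, 0, 0]) cube([811, 156, 2019]); }
translate([0, 3194, 0]) cube([3870, 156, 2410]);
translate([0, 156, 0]) cube([156, 3038, 2410]);
translate([3714, 156, 0]) cube([156, 3038, 2410]);


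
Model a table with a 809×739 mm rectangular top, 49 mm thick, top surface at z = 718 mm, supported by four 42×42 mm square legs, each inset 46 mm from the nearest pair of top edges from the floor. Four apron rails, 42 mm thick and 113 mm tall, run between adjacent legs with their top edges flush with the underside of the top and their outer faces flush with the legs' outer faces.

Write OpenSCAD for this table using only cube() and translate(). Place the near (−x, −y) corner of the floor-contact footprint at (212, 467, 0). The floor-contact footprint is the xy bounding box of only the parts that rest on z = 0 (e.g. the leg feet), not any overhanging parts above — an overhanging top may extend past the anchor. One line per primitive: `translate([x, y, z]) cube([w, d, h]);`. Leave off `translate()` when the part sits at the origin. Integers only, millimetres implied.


// leg_h = 718 - 49 = 669
// apron z = 669 - 113 = 556
translate([166, 421, 669]) cube([809, 739, 49]);
translate([212, 467, 0]) cube([42, 42, 669]);
translate([887, 467, 0]) cube([42, 42, 669]);
translate([212, 1072, 0]) cube([42, 42, 669]);
translate([887, 1072, 0]) cube([42, 42, 669]);
translate([254, 467, 556]) cube([633, 42, 113]);
translate([254, 1072, 556]) cube([633, 42, 113]);
translate([212, 509, 556]) cube([42, 563, 113]);
translate([887, 509, 556]) cube([42, 563, 113]);


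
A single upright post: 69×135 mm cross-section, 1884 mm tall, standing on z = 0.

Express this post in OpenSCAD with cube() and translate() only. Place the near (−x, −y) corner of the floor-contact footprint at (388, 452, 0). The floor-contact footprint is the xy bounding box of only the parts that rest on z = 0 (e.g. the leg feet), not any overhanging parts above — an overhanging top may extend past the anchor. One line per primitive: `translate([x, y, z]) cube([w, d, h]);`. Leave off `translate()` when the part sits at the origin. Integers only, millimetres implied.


translate([388, 452, 0]) cube([69, 135, 1884]);


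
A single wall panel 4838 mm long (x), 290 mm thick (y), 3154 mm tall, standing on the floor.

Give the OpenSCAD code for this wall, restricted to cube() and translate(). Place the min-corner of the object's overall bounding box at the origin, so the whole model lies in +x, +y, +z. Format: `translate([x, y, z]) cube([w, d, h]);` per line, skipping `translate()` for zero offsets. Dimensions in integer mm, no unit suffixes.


cube([4838, 290, 3154]);


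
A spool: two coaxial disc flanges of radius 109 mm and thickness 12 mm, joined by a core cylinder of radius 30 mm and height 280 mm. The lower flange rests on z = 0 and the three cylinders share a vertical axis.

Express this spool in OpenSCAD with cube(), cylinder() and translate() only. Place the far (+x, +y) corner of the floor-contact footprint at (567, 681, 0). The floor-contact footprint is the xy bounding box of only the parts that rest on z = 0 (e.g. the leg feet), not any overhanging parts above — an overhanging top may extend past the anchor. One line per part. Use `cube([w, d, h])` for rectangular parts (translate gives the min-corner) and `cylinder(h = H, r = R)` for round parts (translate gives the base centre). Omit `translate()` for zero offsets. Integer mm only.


translate([458, 572, 0]) cylinder(h = 12, r = 109);
translate([458, 572, 12]) cylinder(h = 280, r = 30);
translate([458, 572, 292]) cylinder(h = 12, r = 109);


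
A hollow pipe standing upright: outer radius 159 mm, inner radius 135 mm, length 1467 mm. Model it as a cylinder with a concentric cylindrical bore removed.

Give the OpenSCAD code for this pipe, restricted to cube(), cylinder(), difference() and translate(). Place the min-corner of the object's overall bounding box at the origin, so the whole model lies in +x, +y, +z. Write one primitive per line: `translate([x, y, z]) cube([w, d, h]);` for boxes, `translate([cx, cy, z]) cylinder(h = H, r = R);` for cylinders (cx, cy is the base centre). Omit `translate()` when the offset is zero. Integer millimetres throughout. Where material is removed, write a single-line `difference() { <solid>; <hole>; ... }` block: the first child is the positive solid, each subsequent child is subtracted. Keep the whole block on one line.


difference() { translate([159, 159, 0]) cylinder(h = 1467, r = 159); translate([159, 159, 0]) cylinder(h = 1467, r = 135); }
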